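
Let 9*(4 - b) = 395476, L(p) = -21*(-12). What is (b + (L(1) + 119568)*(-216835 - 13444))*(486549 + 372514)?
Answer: -213329966617937980/9 ≈ -2.3703e+16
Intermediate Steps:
L(p) = 252
b = -395440/9 (b = 4 - 1/9*395476 = 4 - 395476/9 = -395440/9 ≈ -43938.)
(b + (L(1) + 119568)*(-216835 - 13444))*(486549 + 372514) = (-395440/9 + (252 + 119568)*(-216835 - 13444))*(486549 + 372514) = (-395440/9 + 119820*(-230279))*859063 = (-395440/9 - 27592029780)*859063 = -248328663460/9*859063 = -213329966617937980/9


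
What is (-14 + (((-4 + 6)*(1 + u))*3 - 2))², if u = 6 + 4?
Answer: 2500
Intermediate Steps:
u = 10
(-14 + (((-4 + 6)*(1 + u))*3 - 2))² = (-14 + (((-4 + 6)*(1 + 10))*3 - 2))² = (-14 + ((2*11)*3 - 2))² = (-14 + (22*3 - 2))² = (-14 + (66 - 2))² = (-14 + 64)² = 50² = 2500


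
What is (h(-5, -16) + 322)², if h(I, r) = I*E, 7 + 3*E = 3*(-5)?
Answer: 1157776/9 ≈ 1.2864e+5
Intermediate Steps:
E = -22/3 (E = -7/3 + (3*(-5))/3 = -7/3 + (⅓)*(-15) = -7/3 - 5 = -22/3 ≈ -7.3333)
h(I, r) = -22*I/3 (h(I, r) = I*(-22/3) = -22*I/3)
(h(-5, -16) + 322)² = (-22/3*(-5) + 322)² = (110/3 + 322)² = (1076/3)² = 1157776/9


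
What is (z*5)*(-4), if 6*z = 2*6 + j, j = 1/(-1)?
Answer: -110/3 ≈ -36.667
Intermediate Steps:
j = -1
z = 11/6 (z = (2*6 - 1)/6 = (12 - 1)/6 = (⅙)*11 = 11/6 ≈ 1.8333)
(z*5)*(-4) = ((11/6)*5)*(-4) = (55/6)*(-4) = -110/3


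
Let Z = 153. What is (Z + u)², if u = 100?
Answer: 64009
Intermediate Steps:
(Z + u)² = (153 + 100)² = 253² = 64009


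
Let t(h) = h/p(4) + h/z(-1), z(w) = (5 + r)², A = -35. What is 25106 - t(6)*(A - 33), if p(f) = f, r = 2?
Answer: 1235600/49 ≈ 25216.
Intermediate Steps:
z(w) = 49 (z(w) = (5 + 2)² = 7² = 49)
t(h) = 53*h/196 (t(h) = h/4 + h/49 = 53*h/196)
25106 - t(6)*(A - 33) = 25106 - (53/196)*6*(-35 - 33) = 25106 - 159*(-68)/98 = 25106 - 1*(-5406/49) = 25106 + 5406/49 = 1235600/49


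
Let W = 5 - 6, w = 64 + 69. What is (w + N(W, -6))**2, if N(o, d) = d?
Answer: 16129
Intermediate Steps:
w = 133
W = -1
(w + N(W, -6))**2 = (133 - 6)**2 = 127**2 = 16129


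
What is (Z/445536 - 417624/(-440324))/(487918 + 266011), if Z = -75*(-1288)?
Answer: 340181287/220098120876348 ≈ 1.5456e-6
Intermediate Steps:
Z = 96600
(Z/445536 - 417624/(-440324))/(487918 + 266011) = (96600/445536 - 417624/(-440324))/(487918 + 266011) = (96600*(1/445536) - 417624*(-1/440324))/753929 = (575/2652 + 104406/110081)*(1/753929) = (340181287/291934812)*(1/753929) = 340181287/220098120876348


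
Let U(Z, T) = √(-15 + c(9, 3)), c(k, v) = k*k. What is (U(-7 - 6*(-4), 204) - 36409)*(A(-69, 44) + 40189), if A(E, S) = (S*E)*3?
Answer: -1131628129 + 31081*√66 ≈ -1.1314e+9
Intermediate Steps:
c(k, v) = k²
A(E, S) = 3*E*S (A(E, S) = (E*S)*3 = 3*E*S)
U(Z, T) = √66 (U(Z, T) = √(-15 + 9²) = √(-15 + 81) = √66)
(U(-7 - 6*(-4), 204) - 36409)*(A(-69, 44) + 40189) = (√66 - 36409)*(3*(-69)*44 + 40189) = (-36409 + √66)*(-9108 + 40189) = (-36409 + √66)*31081 = -1131628129 + 31081*√66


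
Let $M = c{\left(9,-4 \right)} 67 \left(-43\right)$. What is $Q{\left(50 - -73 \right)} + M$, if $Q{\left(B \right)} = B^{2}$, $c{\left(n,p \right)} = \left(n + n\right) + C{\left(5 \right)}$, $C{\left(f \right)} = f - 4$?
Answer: $-39610$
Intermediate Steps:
$C{\left(f \right)} = -4 + f$
$c{\left(n,p \right)} = 1 + 2 n$ ($c{\left(n,p \right)} = \left(n + n\right) + \left(-4 + 5\right) = 2 n + 1 = 1 + 2 n$)
$M = -54739$ ($M = \left(1 + 2 \cdot 9\right) 67 \left(-43\right) = \left(1 + 18\right) 67 \left(-43\right) = 19 \cdot 67 \left(-43\right) = 1273 \left(-43\right) = -54739$)
$Q{\left(50 - -73 \right)} + M = \left(50 - -73\right)^{2} - 54739 = \left(50 + 73\right)^{2} - 54739 = 123^{2} - 54739 = 15129 - 54739 = -39610$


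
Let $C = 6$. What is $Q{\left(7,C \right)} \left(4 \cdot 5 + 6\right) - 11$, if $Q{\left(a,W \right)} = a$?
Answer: $171$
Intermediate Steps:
$Q{\left(7,C \right)} \left(4 \cdot 5 + 6\right) - 11 = 7 \left(4 \cdot 5 + 6\right) - 11 = 7 \left(20 + 6\right) - 11 = 7 \cdot 26 - 11 = 182 - 11 = 171$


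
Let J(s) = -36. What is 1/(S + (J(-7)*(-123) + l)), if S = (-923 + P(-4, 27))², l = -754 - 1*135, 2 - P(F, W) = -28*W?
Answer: 1/30764 ≈ 3.2506e-5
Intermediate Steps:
P(F, W) = 2 + 28*W (P(F, W) = 2 - (-28)*W = 2 + 28*W)
l = -889 (l = -754 - 135 = -889)
S = 27225 (S = (-923 + (2 + 28*27))² = (-923 + (2 + 756))² = (-923 + 758)² = (-165)² = 27225)
1/(S + (J(-7)*(-123) + l)) = 1/(27225 + (-36*(-123) - 889)) = 1/(27225 + (4428 - 889)) = 1/(27225 + 3539) = 1/30764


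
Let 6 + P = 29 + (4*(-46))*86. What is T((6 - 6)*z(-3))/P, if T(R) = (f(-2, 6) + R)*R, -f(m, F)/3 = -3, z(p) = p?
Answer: 0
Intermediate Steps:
f(m, F) = 9 (f(m, F) = -3*(-3) = 9)
T(R) = R*(9 + R) (T(R) = (9 + R)*R = R*(9 + R))
P = -15801 (P = -6 + (29 + (4*(-46))*86) = -6 + (29 - 184*86) = -6 + (29 - 15824) = -6 - 15795 = -15801)
T((6 - 6)*z(-3))/P = (((6 - 6)*(-3))*(9 + (6 - 6)*(-3)))/(-15801) = ((0*(-3))*(9 + 0*(-3)))*(-1/15801) = (0*(9 + 0))*(-1/15801) = (0*9)*(-1/15801) = 0*(-1/15801) = 0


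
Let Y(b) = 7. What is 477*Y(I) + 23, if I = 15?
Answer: 3362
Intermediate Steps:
477*Y(I) + 23 = 477*7 + 23 = 3339 + 23 = 3362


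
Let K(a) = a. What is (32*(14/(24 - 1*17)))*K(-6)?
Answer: -384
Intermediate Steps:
(32*(14/(24 - 1*17)))*K(-6) = (32*(14/(24 - 1*17)))*(-6) = (32*(14/(24 - 17)))*(-6) = (32*(14/7))*(-6) = (32*(14*(⅐)))*(-6) = (32*2)*(-6) = 64*(-6) = -384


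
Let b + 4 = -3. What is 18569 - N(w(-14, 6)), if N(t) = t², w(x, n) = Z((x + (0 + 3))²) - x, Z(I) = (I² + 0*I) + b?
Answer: -214545335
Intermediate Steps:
b = -7 (b = -4 - 3 = -7)
Z(I) = -7 + I² (Z(I) = (I² + 0*I) - 7 = (I² + 0) - 7 = I² - 7 = -7 + I²)
w(x, n) = -7 + (3 + x)⁴ - x (w(x, n) = (-7 + ((x + (0 + 3))²)²) - x = (-7 + ((x + 3)²)²) - x = (-7 + ((3 + x)²)²) - x = (-7 + (3 + x)⁴) - x = -7 + (3 + x)⁴ - x)
18569 - N(w(-14, 6)) = 18569 - (-7 + (3 - 14)⁴ - 1*(-14))² = 18569 - (-7 + (-11)⁴ + 14)² = 18569 - (-7 + 14641 + 14)² = 18569 - 1*14648² = 18569 - 1*214563904 = 18569 - 214563904 = -214545335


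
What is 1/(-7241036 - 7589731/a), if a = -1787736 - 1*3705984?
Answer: -5493720/39780216704189 ≈ -1.3810e-7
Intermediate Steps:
a = -5493720 (a = -1787736 - 3705984 = -5493720)
1/(-7241036 - 7589731/a) = 1/(-7241036 - 7589731/(-5493720)) = 1/(-7241036 - 7589731*(-1/5493720)) = 1/(-7241036 + 7589731/5493720) = 1/(-39780216704189/5493720) = -5493720/39780216704189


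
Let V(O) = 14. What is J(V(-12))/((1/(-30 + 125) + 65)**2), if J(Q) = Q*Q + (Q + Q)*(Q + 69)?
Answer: 2842875/4767872 ≈ 0.59626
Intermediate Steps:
J(Q) = Q**2 + 2*Q*(69 + Q) (J(Q) = Q**2 + (2*Q)*(69 + Q) = Q**2 + 2*Q*(69 + Q))
J(V(-12))/((1/(-30 + 125) + 65)**2) = (3*14*(46 + 14))/((1/(-30 + 125) + 65)**2) = (3*14*60)/((1/95 + 65)**2) = 2520/((1/95 + 65)**2) = 2520/((6176/95)**2) = 2520/(38142976/9025) = 2520*(9025/38142976) = 2842875/4767872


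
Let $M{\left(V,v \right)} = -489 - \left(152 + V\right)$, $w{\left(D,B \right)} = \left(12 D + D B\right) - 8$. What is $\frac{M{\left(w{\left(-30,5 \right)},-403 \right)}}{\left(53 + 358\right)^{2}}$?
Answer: $- \frac{41}{56307} \approx -0.00072815$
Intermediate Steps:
$w{\left(D,B \right)} = -8 + 12 D + B D$ ($w{\left(D,B \right)} = \left(12 D + B D\right) - 8 = -8 + 12 D + B D$)
$M{\left(V,v \right)} = -641 - V$ ($M{\left(V,v \right)} = -489 - \left(152 + V\right) = -641 - V$)
$\frac{M{\left(w{\left(-30,5 \right)},-403 \right)}}{\left(53 + 358\right)^{2}} = \frac{-641 - \left(-8 + 12 \left(-30\right) + 5 \left(-30\right)\right)}{\left(53 + 358\right)^{2}} = \frac{-641 - \left(-8 - 360 - 150\right)}{411^{2}} = \frac{-641 - -518}{168921} = \left(-641 + 518\right) \frac{1}{168921} = \left(-123\right) \frac{1}{168921} = - \frac{41}{56307}$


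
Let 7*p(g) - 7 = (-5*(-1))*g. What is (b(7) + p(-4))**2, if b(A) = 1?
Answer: 36/49 ≈ 0.73469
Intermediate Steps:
p(g) = 1 + 5*g/7 (p(g) = 1 + ((-5*(-1))*g)/7 = 1 + (5*g)/7 = 1 + 5*g/7)
(b(7) + p(-4))**2 = (1 + (1 + (5/7)*(-4)))**2 = (1 + (1 - 20/7))**2 = (1 - 13/7)**2 = (-6/7)**2 = 36/49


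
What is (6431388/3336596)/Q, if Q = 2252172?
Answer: 535949/626215673876 ≈ 8.5585e-7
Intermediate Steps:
(6431388/3336596)/Q = (6431388/3336596)/2252172 = (6431388*(1/3336596))*(1/2252172) = (1607847/834149)*(1/2252172) = 535949/626215673876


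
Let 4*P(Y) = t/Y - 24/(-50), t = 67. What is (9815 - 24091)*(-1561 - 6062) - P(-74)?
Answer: 805312015987/7400 ≈ 1.0883e+8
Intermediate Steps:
P(Y) = 3/25 + 67/(4*Y) (P(Y) = (67/Y - 24/(-50))/4 = (67/Y - 24*(-1/50))/4 = (67/Y + 12/25)/4 = (12/25 + 67/Y)/4 = 3/25 + 67/(4*Y))
(9815 - 24091)*(-1561 - 6062) - P(-74) = (9815 - 24091)*(-1561 - 6062) - (1675 + 12*(-74))/(100*(-74)) = -14276*(-7623) - (-1)*(1675 - 888)/(100*74) = 108825948 - (-1)*787/(100*74) = 108825948 - 1*(-787/7400) = 108825948 + 787/7400 = 805312015987/7400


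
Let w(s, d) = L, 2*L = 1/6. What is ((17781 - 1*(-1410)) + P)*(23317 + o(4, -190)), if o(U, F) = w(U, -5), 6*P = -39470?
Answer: 5293630795/18 ≈ 2.9409e+8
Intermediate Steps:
P = -19735/3 (P = (1/6)*(-39470) = -19735/3 ≈ -6578.3)
L = 1/12 (L = (1/2)/6 = (1/2)*(1/6) = 1/12 ≈ 0.083333)
w(s, d) = 1/12
o(U, F) = 1/12
((17781 - 1*(-1410)) + P)*(23317 + o(4, -190)) = ((17781 - 1*(-1410)) - 19735/3)*(23317 + 1/12) = ((17781 + 1410) - 19735/3)*(279805/12) = (19191 - 19735/3)*(279805/12) = (37838/3)*(279805/12) = 5293630795/18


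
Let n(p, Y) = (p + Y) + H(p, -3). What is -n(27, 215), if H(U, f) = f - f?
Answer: -242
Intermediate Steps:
H(U, f) = 0
n(p, Y) = Y + p (n(p, Y) = (p + Y) + 0 = (Y + p) + 0 = Y + p)
-n(27, 215) = -(215 + 27) = -1*242 = -242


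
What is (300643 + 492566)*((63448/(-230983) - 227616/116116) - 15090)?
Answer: -80270003750067376086/6705205507 ≈ -1.1971e+10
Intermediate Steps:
(300643 + 492566)*((63448/(-230983) - 227616/116116) - 15090) = 793209*((63448*(-1/230983) - 227616*1/116116) - 15090) = 793209*((-63448/230983 - 56904/29029) - 15090) = 793209*(-14985688624/6705205507 - 15090) = 793209*(-101196536789254/6705205507) = -80270003750067376086/6705205507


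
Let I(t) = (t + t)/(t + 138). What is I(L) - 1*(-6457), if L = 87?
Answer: 484333/75 ≈ 6457.8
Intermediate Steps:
I(t) = 2*t/(138 + t) (I(t) = (2*t)/(138 + t) = 2*t/(138 + t))
I(L) - 1*(-6457) = 2*87/(138 + 87) - 1*(-6457) = 2*87/225 + 6457 = 2*87*(1/225) + 6457 = 58/75 + 6457 = 484333/75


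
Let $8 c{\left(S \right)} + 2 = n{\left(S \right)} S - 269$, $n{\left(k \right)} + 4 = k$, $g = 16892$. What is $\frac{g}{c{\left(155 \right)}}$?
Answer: $\frac{67568}{11567} \approx 5.8414$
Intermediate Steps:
$n{\left(k \right)} = -4 + k$
$c{\left(S \right)} = - \frac{271}{8} + \frac{S \left(-4 + S\right)}{8}$ ($c{\left(S \right)} = - \frac{1}{4} + \frac{\left(-4 + S\right) S - 269}{8} = - \frac{1}{4} + \frac{S \left(-4 + S\right) - 269}{8} = - \frac{1}{4} + \frac{-269 + S \left(-4 + S\right)}{8} = - \frac{1}{4} + \left(- \frac{269}{8} + \frac{S \left(-4 + S\right)}{8}\right) = - \frac{271}{8} + \frac{S \left(-4 + S\right)}{8}$)
$\frac{g}{c{\left(155 \right)}} = \frac{16892}{- \frac{271}{8} + \frac{1}{8} \cdot 155 \left(-4 + 155\right)} = \frac{16892}{- \frac{271}{8} + \frac{1}{8} \cdot 155 \cdot 151} = \frac{16892}{- \frac{271}{8} + \frac{23405}{8}} = \frac{16892}{\frac{11567}{4}} = 16892 \cdot \frac{4}{11567} = \frac{67568}{11567}$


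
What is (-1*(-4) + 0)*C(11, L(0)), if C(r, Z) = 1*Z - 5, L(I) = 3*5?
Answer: 40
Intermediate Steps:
L(I) = 15
C(r, Z) = -5 + Z (C(r, Z) = Z - 5 = -5 + Z)
(-1*(-4) + 0)*C(11, L(0)) = (-1*(-4) + 0)*(-5 + 15) = (4 + 0)*10 = 4*10 = 40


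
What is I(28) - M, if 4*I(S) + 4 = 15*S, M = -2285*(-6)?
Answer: -13606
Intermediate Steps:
M = 13710
I(S) = -1 + 15*S/4 (I(S) = -1 + (15*S)/4 = -1 + 15*S/4)
I(28) - M = (-1 + (15/4)*28) - 1*13710 = (-1 + 105) - 13710 = 104 - 13710 = -13606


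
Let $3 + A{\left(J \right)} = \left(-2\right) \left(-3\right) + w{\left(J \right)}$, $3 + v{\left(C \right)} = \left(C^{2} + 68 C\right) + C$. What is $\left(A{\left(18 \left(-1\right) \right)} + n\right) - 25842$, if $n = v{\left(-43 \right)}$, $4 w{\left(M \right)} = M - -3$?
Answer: $- \frac{107855}{4} \approx -26964.0$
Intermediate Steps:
$w{\left(M \right)} = \frac{3}{4} + \frac{M}{4}$ ($w{\left(M \right)} = \frac{M - -3}{4} = \frac{M + 3}{4} = \frac{3 + M}{4} = \frac{3}{4} + \frac{M}{4}$)
$v{\left(C \right)} = -3 + C^{2} + 69 C$ ($v{\left(C \right)} = -3 + \left(\left(C^{2} + 68 C\right) + C\right) = -3 + \left(C^{2} + 69 C\right) = -3 + C^{2} + 69 C$)
$A{\left(J \right)} = \frac{15}{4} + \frac{J}{4}$ ($A{\left(J \right)} = -3 + \left(\left(-2\right) \left(-3\right) + \left(\frac{3}{4} + \frac{J}{4}\right)\right) = -3 + \left(6 + \left(\frac{3}{4} + \frac{J}{4}\right)\right) = -3 + \left(\frac{27}{4} + \frac{J}{4}\right) = \frac{15}{4} + \frac{J}{4}$)
$n = -1121$ ($n = -3 + \left(-43\right)^{2} + 69 \left(-43\right) = -3 + 1849 - 2967 = -1121$)
$\left(A{\left(18 \left(-1\right) \right)} + n\right) - 25842 = \left(\left(\frac{15}{4} + \frac{18 \left(-1\right)}{4}\right) - 1121\right) - 25842 = \left(\left(\frac{15}{4} + \frac{1}{4} \left(-18\right)\right) - 1121\right) - 25842 = \left(\left(\frac{15}{4} - \frac{9}{2}\right) - 1121\right) - 25842 = \left(- \frac{3}{4} - 1121\right) - 25842 = - \frac{4487}{4} - 25842 = - \frac{107855}{4}$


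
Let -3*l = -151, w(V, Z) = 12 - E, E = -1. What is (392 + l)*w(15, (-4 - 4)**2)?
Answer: 17251/3 ≈ 5750.3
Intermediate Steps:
w(V, Z) = 13 (w(V, Z) = 12 - 1*(-1) = 12 + 1 = 13)
l = 151/3 (l = -1/3*(-151) = 151/3 ≈ 50.333)
(392 + l)*w(15, (-4 - 4)**2) = (392 + 151/3)*13 = (1327/3)*13 = 17251/3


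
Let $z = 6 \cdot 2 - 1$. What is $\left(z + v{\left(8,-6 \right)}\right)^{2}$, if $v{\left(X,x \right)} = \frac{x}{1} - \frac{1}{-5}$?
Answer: $\frac{676}{25} \approx 27.04$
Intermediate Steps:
$v{\left(X,x \right)} = \frac{1}{5} + x$ ($v{\left(X,x \right)} = x 1 - - \frac{1}{5} = x + \frac{1}{5} = \frac{1}{5} + x$)
$z = 11$ ($z = 12 - 1 = 11$)
$\left(z + v{\left(8,-6 \right)}\right)^{2} = \left(11 + \left(\frac{1}{5} - 6\right)\right)^{2} = \left(11 - \frac{29}{5}\right)^{2} = \left(\frac{26}{5}\right)^{2} = \frac{676}{25}$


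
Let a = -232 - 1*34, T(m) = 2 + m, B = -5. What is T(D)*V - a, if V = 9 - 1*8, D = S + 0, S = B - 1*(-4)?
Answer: 267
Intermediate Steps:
S = -1 (S = -5 - 1*(-4) = -5 + 4 = -1)
D = -1 (D = -1 + 0 = -1)
a = -266 (a = -232 - 34 = -266)
V = 1 (V = 9 - 8 = 1)
T(D)*V - a = (2 - 1)*1 - 1*(-266) = 1*1 + 266 = 1 + 266 = 267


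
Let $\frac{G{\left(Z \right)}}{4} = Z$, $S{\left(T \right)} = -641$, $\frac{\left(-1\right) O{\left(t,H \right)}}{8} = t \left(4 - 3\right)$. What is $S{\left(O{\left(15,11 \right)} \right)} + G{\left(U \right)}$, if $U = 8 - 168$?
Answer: $-1281$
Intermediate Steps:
$O{\left(t,H \right)} = - 8 t$ ($O{\left(t,H \right)} = - 8 t \left(4 - 3\right) = - 8 t 1 = - 8 t$)
$U = -160$ ($U = 8 - 168 = -160$)
$G{\left(Z \right)} = 4 Z$
$S{\left(O{\left(15,11 \right)} \right)} + G{\left(U \right)} = -641 + 4 \left(-160\right) = -641 - 640 = -1281$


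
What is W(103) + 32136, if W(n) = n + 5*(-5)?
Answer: 32214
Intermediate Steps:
W(n) = -25 + n (W(n) = n - 25 = -25 + n)
W(103) + 32136 = (-25 + 103) + 32136 = 78 + 32136 = 32214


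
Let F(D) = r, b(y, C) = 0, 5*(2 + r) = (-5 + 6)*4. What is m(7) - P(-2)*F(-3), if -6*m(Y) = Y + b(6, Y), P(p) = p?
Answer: -107/30 ≈ -3.5667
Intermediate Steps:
r = -6/5 (r = -2 + ((-5 + 6)*4)/5 = -2 + (1*4)/5 = -2 + (⅕)*4 = -2 + ⅘ = -6/5 ≈ -1.2000)
F(D) = -6/5
m(Y) = -Y/6 (m(Y) = -(Y + 0)/6 = -Y/6)
m(7) - P(-2)*F(-3) = -⅙*7 - (-2)*(-6)/5 = -7/6 - 1*12/5 = -7/6 - 12/5 = -107/30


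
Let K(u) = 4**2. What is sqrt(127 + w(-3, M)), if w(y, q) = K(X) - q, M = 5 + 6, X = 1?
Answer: 2*sqrt(33) ≈ 11.489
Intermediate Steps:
K(u) = 16
M = 11
w(y, q) = 16 - q
sqrt(127 + w(-3, M)) = sqrt(127 + (16 - 1*11)) = sqrt(127 + (16 - 11)) = sqrt(127 + 5) = sqrt(132) = 2*sqrt(33)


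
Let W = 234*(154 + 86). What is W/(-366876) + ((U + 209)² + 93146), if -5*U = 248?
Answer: 10068216023/84925 ≈ 1.1855e+5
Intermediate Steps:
U = -248/5 (U = -⅕*248 = -248/5 ≈ -49.600)
W = 56160 (W = 234*240 = 56160)
W/(-366876) + ((U + 209)² + 93146) = 56160/(-366876) + ((-248/5 + 209)² + 93146) = 56160*(-1/366876) + ((797/5)² + 93146) = -520/3397 + (635209/25 + 93146) = -520/3397 + 2963859/25 = 10068216023/84925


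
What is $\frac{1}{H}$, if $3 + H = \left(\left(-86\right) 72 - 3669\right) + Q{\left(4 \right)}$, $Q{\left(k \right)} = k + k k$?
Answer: $- \frac{1}{9844} \approx -0.00010158$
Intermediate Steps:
$Q{\left(k \right)} = k + k^{2}$
$H = -9844$ ($H = -3 + \left(\left(\left(-86\right) 72 - 3669\right) + 4 \left(1 + 4\right)\right) = -3 + \left(\left(-6192 - 3669\right) + 4 \cdot 5\right) = -3 + \left(-9861 + 20\right) = -3 - 9841 = -9844$)
$\frac{1}{H} = \frac{1}{-9844} = - \frac{1}{9844}$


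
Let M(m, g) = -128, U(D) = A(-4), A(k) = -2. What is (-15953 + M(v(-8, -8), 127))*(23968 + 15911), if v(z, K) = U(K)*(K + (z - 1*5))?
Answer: -641294199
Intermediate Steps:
U(D) = -2
v(z, K) = 10 - 2*K - 2*z (v(z, K) = -2*(K + (z - 1*5)) = -2*(K + (z - 5)) = -2*(K + (-5 + z)) = -2*(-5 + K + z) = 10 - 2*K - 2*z)
(-15953 + M(v(-8, -8), 127))*(23968 + 15911) = (-15953 - 128)*(23968 + 15911) = -16081*39879 = -641294199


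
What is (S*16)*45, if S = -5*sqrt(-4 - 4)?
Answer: -7200*I*sqrt(2) ≈ -10182.0*I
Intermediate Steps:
S = -10*I*sqrt(2) ≈ -14.142*I
(S*16)*45 = (-10*I*sqrt(2)*16)*45 = -160*I*sqrt(2)*45 = -7200*I*sqrt(2)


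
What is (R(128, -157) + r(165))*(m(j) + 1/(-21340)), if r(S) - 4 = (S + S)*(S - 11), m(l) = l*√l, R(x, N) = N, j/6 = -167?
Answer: -50667/21340 - 50768334*I*√1002 ≈ -2.3743 - 1.607e+9*I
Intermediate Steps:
j = -1002 (j = 6*(-167) = -1002)
m(l) = l^(3/2)
r(S) = 4 + 2*S*(-11 + S) (r(S) = 4 + (S + S)*(S - 11) = 4 + (2*S)*(-11 + S) = 4 + 2*S*(-11 + S))
(R(128, -157) + r(165))*(m(j) + 1/(-21340)) = (-157 + (4 - 22*165 + 2*165²))*((-1002)^(3/2) + 1/(-21340)) = (-157 + (4 - 3630 + 2*27225))*(-1002*I*√1002 - 1/21340) = (-157 + (4 - 3630 + 54450))*(-1/21340 - 1002*I*√1002) = (-157 + 50824)*(-1/21340 - 1002*I*√1002) = 50667*(-1/21340 - 1002*I*√1002) = -50667/21340 - 50768334*I*√1002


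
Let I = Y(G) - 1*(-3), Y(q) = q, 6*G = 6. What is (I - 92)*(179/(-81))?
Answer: 15752/81 ≈ 194.47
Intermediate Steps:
G = 1 (G = (⅙)*6 = 1)
I = 4 (I = 1 - 1*(-3) = 1 + 3 = 4)
(I - 92)*(179/(-81)) = (4 - 92)*(179/(-81)) = -15752*(-1)/81 = -88*(-179/81) = 15752/81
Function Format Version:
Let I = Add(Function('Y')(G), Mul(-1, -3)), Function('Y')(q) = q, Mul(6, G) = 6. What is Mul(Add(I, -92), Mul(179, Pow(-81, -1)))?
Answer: Rational(15752, 81) ≈ 194.47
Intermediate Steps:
G = 1 (G = Mul(Rational(1, 6), 6) = 1)
I = 4 (I = Add(1, Mul(-1, -3)) = Add(1, 3) = 4)
Mul(Add(I, -92), Mul(179, Pow(-81, -1))) = Mul(Add(4, -92), Mul(179, Pow(-81, -1))) = Mul(-88, Mul(179, Rational(-1, 81))) = Mul(-88, Rational(-179, 81)) = Rational(15752, 81)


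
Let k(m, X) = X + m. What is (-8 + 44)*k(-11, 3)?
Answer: -288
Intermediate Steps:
(-8 + 44)*k(-11, 3) = (-8 + 44)*(3 - 11) = 36*(-8) = -288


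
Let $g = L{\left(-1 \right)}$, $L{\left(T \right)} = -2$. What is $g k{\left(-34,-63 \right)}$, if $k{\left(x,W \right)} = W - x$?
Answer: $58$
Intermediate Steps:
$g = -2$
$g k{\left(-34,-63 \right)} = - 2 \left(-63 - -34\right) = - 2 \left(-63 + 34\right) = \left(-2\right) \left(-29\right) = 58$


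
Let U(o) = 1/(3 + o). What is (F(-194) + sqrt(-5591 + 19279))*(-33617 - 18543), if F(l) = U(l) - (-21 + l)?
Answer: -2141898240/191 - 104320*sqrt(3422) ≈ -1.7317e+7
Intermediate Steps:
F(l) = 21 + 1/(3 + l) - l (F(l) = 1/(3 + l) - (-21 + l) = 1/(3 + l) + (21 - l) = 21 + 1/(3 + l) - l)
(F(-194) + sqrt(-5591 + 19279))*(-33617 - 18543) = ((1 + (3 - 194)*(21 - 1*(-194)))/(3 - 194) + sqrt(-5591 + 19279))*(-33617 - 18543) = ((1 - 191*(21 + 194))/(-191) + sqrt(13688))*(-52160) = (-(1 - 191*215)/191 + 2*sqrt(3422))*(-52160) = (-(1 - 41065)/191 + 2*sqrt(3422))*(-52160) = (-1/191*(-41064) + 2*sqrt(3422))*(-52160) = (41064/191 + 2*sqrt(3422))*(-52160) = -2141898240/191 - 104320*sqrt(3422)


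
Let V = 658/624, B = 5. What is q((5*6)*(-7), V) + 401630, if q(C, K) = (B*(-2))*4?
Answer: 401590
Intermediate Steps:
V = 329/312 (V = 658*(1/624) = 329/312 ≈ 1.0545)
q(C, K) = -40 (q(C, K) = (5*(-2))*4 = -10*4 = -40)
q((5*6)*(-7), V) + 401630 = -40 + 401630 = 401590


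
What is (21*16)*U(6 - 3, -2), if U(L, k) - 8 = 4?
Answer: 4032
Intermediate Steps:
U(L, k) = 12 (U(L, k) = 8 + 4 = 12)
(21*16)*U(6 - 3, -2) = (21*16)*12 = 336*12 = 4032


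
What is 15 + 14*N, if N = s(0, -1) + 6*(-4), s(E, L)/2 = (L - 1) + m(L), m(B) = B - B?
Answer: -377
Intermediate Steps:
m(B) = 0
s(E, L) = -2 + 2*L (s(E, L) = 2*((L - 1) + 0) = 2*((-1 + L) + 0) = 2*(-1 + L) = -2 + 2*L)
N = -28 (N = (-2 + 2*(-1)) + 6*(-4) = (-2 - 2) - 24 = -4 - 24 = -28)
15 + 14*N = 15 + 14*(-28) = 15 - 392 = -377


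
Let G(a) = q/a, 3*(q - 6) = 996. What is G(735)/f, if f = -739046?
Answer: -169/271599405 ≈ -6.2224e-7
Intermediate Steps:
q = 338 (q = 6 + (⅓)*996 = 6 + 332 = 338)
G(a) = 338/a
G(735)/f = (338/735)/(-739046) = (338*(1/735))*(-1/739046) = (338/735)*(-1/739046) = -169/271599405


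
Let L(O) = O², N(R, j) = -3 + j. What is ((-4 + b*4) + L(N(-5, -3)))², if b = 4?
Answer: 2304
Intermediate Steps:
((-4 + b*4) + L(N(-5, -3)))² = ((-4 + 4*4) + (-3 - 3)²)² = ((-4 + 16) + (-6)²)² = (12 + 36)² = 48² = 2304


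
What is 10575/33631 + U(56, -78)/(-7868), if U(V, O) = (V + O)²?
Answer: 16731674/66152177 ≈ 0.25293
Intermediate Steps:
U(V, O) = (O + V)²
10575/33631 + U(56, -78)/(-7868) = 10575/33631 + (-78 + 56)²/(-7868) = 10575*(1/33631) + (-22)²*(-1/7868) = 10575/33631 + 484*(-1/7868) = 10575/33631 - 121/1967 = 16731674/66152177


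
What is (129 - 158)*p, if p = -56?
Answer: 1624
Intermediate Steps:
(129 - 158)*p = (129 - 158)*(-56) = -29*(-56) = 1624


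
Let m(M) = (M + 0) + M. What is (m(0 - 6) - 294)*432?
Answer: -132192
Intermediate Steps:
m(M) = 2*M (m(M) = M + M = 2*M)
(m(0 - 6) - 294)*432 = (2*(0 - 6) - 294)*432 = (2*(-6) - 294)*432 = (-12 - 294)*432 = -306*432 = -132192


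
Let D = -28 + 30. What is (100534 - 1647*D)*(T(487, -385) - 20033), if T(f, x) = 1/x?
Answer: -13636064208/7 ≈ -1.9480e+9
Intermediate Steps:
D = 2
(100534 - 1647*D)*(T(487, -385) - 20033) = (100534 - 1647*2)*(1/(-385) - 20033) = (100534 - 3294)*(-1/385 - 20033) = 97240*(-7712706/385) = -13636064208/7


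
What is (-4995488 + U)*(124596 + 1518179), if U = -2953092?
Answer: -13057728509500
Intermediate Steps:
(-4995488 + U)*(124596 + 1518179) = (-4995488 - 2953092)*(124596 + 1518179) = -7948580*1642775 = -13057728509500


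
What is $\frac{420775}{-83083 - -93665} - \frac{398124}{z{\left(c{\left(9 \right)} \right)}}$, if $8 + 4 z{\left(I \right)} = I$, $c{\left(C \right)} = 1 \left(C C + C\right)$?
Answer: $- \frac{8408644561}{433862} \approx -19381.0$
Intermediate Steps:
$c{\left(C \right)} = C + C^{2}$ ($c{\left(C \right)} = 1 \left(C^{2} + C\right) = 1 \left(C + C^{2}\right) = C + C^{2}$)
$z{\left(I \right)} = -2 + \frac{I}{4}$
$\frac{420775}{-83083 - -93665} - \frac{398124}{z{\left(c{\left(9 \right)} \right)}} = \frac{420775}{-83083 - -93665} - \frac{398124}{-2 + \frac{9 \left(1 + 9\right)}{4}} = \frac{420775}{-83083 + 93665} - \frac{398124}{-2 + \frac{9 \cdot 10}{4}} = \frac{420775}{10582} - \frac{398124}{-2 + \frac{1}{4} \cdot 90} = 420775 \cdot \frac{1}{10582} - \frac{398124}{-2 + \frac{45}{2}} = \frac{420775}{10582} - \frac{398124}{\frac{41}{2}} = \frac{420775}{10582} - \frac{796248}{41} = - \frac{8408644561}{433862}$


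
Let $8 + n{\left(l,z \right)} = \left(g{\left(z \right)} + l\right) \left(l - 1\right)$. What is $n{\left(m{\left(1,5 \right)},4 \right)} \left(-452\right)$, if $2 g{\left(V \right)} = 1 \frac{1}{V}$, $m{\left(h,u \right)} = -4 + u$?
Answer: $3616$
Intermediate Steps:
$g{\left(V \right)} = \frac{1}{2 V}$ ($g{\left(V \right)} = \frac{1 \frac{1}{V}}{2} = \frac{1}{2 V}$)
$n{\left(l,z \right)} = -8 + \left(-1 + l\right) \left(l + \frac{1}{2 z}\right)$ ($n{\left(l,z \right)} = -8 + \left(\frac{1}{2 z} + l\right) \left(l - 1\right) = -8 + \left(l + \frac{1}{2 z}\right) \left(-1 + l\right) = -8 + \left(-1 + l\right) \left(l + \frac{1}{2 z}\right)$)
$n{\left(m{\left(1,5 \right)},4 \right)} \left(-452\right) = \frac{-1 + \left(-4 + 5\right) + 2 \cdot 4 \left(-8 + \left(-4 + 5\right)^{2} - \left(-4 + 5\right)\right)}{2 \cdot 4} \left(-452\right) = \frac{1}{2} \cdot \frac{1}{4} \left(-1 + 1 + 2 \cdot 4 \left(-8 + 1^{2} - 1\right)\right) \left(-452\right) = \frac{1}{2} \cdot \frac{1}{4} \left(-1 + 1 + 2 \cdot 4 \left(-8 + 1 - 1\right)\right) \left(-452\right) = \frac{1}{2} \cdot \frac{1}{4} \left(-1 + 1 + 2 \cdot 4 \left(-8\right)\right) \left(-452\right) = \frac{1}{2} \cdot \frac{1}{4} \left(-1 + 1 - 64\right) \left(-452\right) = \frac{1}{2} \cdot \frac{1}{4} \left(-64\right) \left(-452\right) = \left(-8\right) \left(-452\right) = 3616$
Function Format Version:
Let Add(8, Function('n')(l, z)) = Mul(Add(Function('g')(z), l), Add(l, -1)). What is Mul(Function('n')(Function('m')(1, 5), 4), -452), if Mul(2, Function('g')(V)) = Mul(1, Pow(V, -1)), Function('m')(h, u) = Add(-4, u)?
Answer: 3616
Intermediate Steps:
Function('g')(V) = Mul(Rational(1, 2), Pow(V, -1)) (Function('g')(V) = Mul(Rational(1, 2), Mul(1, Pow(V, -1))) = Mul(Rational(1, 2), Pow(V, -1)))
Function('n')(l, z) = Add(-8, Mul(Add(-1, l), Add(l, Mul(Rational(1, 2), Pow(z, -1))))) (Function('n')(l, z) = Add(-8, Mul(Add(Mul(Rational(1, 2), Pow(z, -1)), l), Add(l, -1))) = Add(-8, Mul(Add(l, Mul(Rational(1, 2), Pow(z, -1))), Add(-1, l))) = Add(-8, Mul(Add(-1, l), Add(l, Mul(Rational(1, 2), Pow(z, -1))))))
Mul(Function('n')(Function('m')(1, 5), 4), -452) = Mul(Mul(Rational(1, 2), Pow(4, -1), Add(-1, Add(-4, 5), Mul(2, 4, Add(-8, Pow(Add(-4, 5), 2), Mul(-1, Add(-4, 5)))))), -452) = Mul(Mul(Rational(1, 2), Rational(1, 4), Add(-1, 1, Mul(2, 4, Add(-8, Pow(1, 2), Mul(-1, 1))))), -452) = Mul(Mul(Rational(1, 2), Rational(1, 4), Add(-1, 1, Mul(2, 4, Add(-8, 1, -1)))), -452) = Mul(Mul(Rational(1, 2), Rational(1, 4), Add(-1, 1, Mul(2, 4, -8))), -452) = Mul(Mul(Rational(1, 2), Rational(1, 4), Add(-1, 1, -64)), -452) = Mul(Mul(Rational(1, 2), Rational(1, 4), -64), -452) = Mul(-8, -452) = 3616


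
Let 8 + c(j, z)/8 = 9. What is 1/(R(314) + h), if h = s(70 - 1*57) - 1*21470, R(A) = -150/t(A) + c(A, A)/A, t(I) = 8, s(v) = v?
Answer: -628/13486755 ≈ -4.6564e-5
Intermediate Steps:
c(j, z) = 8 (c(j, z) = -64 + 8*9 = -64 + 72 = 8)
R(A) = -75/4 + 8/A (R(A) = -150/8 + 8/A = -150*⅛ + 8/A = -75/4 + 8/A)
h = -21457 (h = (70 - 1*57) - 1*21470 = (70 - 57) - 21470 = 13 - 21470 = -21457)
1/(R(314) + h) = 1/((-75/4 + 8/314) - 21457) = 1/((-75/4 + 8*(1/314)) - 21457) = 1/((-75/4 + 4/157) - 21457) = 1/(-11759/628 - 21457) = 1/(-13486755/628) = -628/13486755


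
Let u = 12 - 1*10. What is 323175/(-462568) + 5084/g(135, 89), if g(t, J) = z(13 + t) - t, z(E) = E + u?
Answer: 2346848087/6938520 ≈ 338.23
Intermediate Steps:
u = 2 (u = 12 - 10 = 2)
z(E) = 2 + E (z(E) = E + 2 = 2 + E)
g(t, J) = 15 (g(t, J) = (2 + (13 + t)) - t = (15 + t) - t = 15)
323175/(-462568) + 5084/g(135, 89) = 323175/(-462568) + 5084/15 = 323175*(-1/462568) + 5084*(1/15) = -323175/462568 + 5084/15 = 2346848087/6938520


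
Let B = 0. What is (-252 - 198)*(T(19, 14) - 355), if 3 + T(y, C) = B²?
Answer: 161100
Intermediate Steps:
T(y, C) = -3 (T(y, C) = -3 + 0² = -3 + 0 = -3)
(-252 - 198)*(T(19, 14) - 355) = (-252 - 198)*(-3 - 355) = -450*(-358) = 161100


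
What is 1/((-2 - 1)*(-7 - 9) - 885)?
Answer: -1/837 ≈ -0.0011947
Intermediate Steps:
1/((-2 - 1)*(-7 - 9) - 885) = 1/(-3*(-16) - 885) = 1/(48 - 885) = 1/(-837) = -1/837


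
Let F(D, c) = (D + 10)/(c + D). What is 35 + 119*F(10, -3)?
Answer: 375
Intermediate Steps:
F(D, c) = (10 + D)/(D + c)
35 + 119*F(10, -3) = 35 + 119*((10 + 10)/(10 - 3)) = 35 + 119*(20/7) = 35 + 340 = 375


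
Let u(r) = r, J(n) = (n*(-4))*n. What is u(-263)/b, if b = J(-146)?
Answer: 263/85264 ≈ 0.0030845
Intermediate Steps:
J(n) = -4*n**2 (J(n) = (-4*n)*n = -4*n**2)
b = -85264 (b = -4*(-146)**2 = -4*21316 = -85264)
u(-263)/b = -263/(-85264) = -263*(-1/85264) = 263/85264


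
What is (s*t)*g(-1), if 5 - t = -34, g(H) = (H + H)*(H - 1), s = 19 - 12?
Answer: 1092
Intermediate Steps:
s = 7
g(H) = 2*H*(-1 + H) (g(H) = (2*H)*(-1 + H) = 2*H*(-1 + H))
t = 39 (t = 5 - 1*(-34) = 5 + 34 = 39)
(s*t)*g(-1) = (7*39)*(2*(-1)*(-1 - 1)) = 273*(2*(-1)*(-2)) = 273*4 = 1092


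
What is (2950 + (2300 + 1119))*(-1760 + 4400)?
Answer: 16814160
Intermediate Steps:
(2950 + (2300 + 1119))*(-1760 + 4400) = (2950 + 3419)*2640 = 6369*2640 = 16814160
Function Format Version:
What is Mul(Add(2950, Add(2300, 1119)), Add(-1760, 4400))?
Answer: 16814160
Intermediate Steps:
Mul(Add(2950, Add(2300, 1119)), Add(-1760, 4400)) = Mul(Add(2950, 3419), 2640) = Mul(6369, 2640) = 16814160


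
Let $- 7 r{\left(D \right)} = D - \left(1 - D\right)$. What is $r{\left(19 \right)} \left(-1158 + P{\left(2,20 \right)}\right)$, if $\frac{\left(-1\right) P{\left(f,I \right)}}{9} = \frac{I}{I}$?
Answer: $\frac{43179}{7} \approx 6168.4$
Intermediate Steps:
$P{\left(f,I \right)} = -9$ ($P{\left(f,I \right)} = - 9 \frac{I}{I} = \left(-9\right) 1 = -9$)
$r{\left(D \right)} = \frac{1}{7} - \frac{2 D}{7}$ ($r{\left(D \right)} = - \frac{D - \left(1 - D\right)}{7} = - \frac{D + \left(-1 + D\right)}{7} = - \frac{-1 + 2 D}{7} = \frac{1}{7} - \frac{2 D}{7}$)
$r{\left(19 \right)} \left(-1158 + P{\left(2,20 \right)}\right) = \left(\frac{1}{7} - \frac{38}{7}\right) \left(-1158 - 9\right) = \left(\frac{1}{7} - \frac{38}{7}\right) \left(-1167\right) = \left(- \frac{37}{7}\right) \left(-1167\right) = \frac{43179}{7}$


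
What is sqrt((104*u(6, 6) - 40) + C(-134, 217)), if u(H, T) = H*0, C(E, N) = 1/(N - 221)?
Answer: I*sqrt(161)/2 ≈ 6.3443*I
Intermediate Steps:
C(E, N) = 1/(-221 + N)
u(H, T) = 0
sqrt((104*u(6, 6) - 40) + C(-134, 217)) = sqrt((104*0 - 40) + 1/(-221 + 217)) = sqrt((0 - 40) + 1/(-4)) = sqrt(-40 - 1/4) = sqrt(-161/4) = I*sqrt(161)/2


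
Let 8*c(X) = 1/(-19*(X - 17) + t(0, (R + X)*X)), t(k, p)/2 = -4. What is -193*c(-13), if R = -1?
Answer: -193/4496 ≈ -0.042927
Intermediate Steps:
t(k, p) = -8 (t(k, p) = 2*(-4) = -8)
c(X) = 1/(8*(315 - 19*X)) (c(X) = 1/(8*(-19*(X - 17) - 8)) = 1/(8*(-19*(-17 + X) - 8)) = 1/(8*((323 - 19*X) - 8)) = 1/(8*(315 - 19*X)))
-193*c(-13) = -(-193)/(-2520 + 152*(-13)) = -(-193)/(-2520 - 1976) = -(-193)/(-4496) = -(-193)*(-1)/4496 = -193*1/4496 = -193/4496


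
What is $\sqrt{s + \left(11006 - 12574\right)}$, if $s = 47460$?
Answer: $2 \sqrt{11473} \approx 214.22$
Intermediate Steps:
$\sqrt{s + \left(11006 - 12574\right)} = \sqrt{47460 + \left(11006 - 12574\right)} = \sqrt{47460 - 1568} = \sqrt{45892} = 2 \sqrt{11473}$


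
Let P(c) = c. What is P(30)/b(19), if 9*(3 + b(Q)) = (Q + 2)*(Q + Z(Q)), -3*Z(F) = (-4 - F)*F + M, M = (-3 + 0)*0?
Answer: 270/3431 ≈ 0.078694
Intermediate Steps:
M = 0 (M = -3*0 = 0)
Z(F) = -F*(-4 - F)/3 (Z(F) = -((-4 - F)*F + 0)/3 = -(F*(-4 - F) + 0)/3 = -F*(-4 - F)/3)
b(Q) = -3 + (2 + Q)*(Q + Q*(4 + Q)/3)/9 (b(Q) = -3 + ((Q + 2)*(Q + Q*(4 + Q)/3))/9 = -3 + ((2 + Q)*(Q + Q*(4 + Q)/3))/9 = -3 + (2 + Q)*(Q + Q*(4 + Q)/3)/9)
P(30)/b(19) = 30/(-3 + (1/3)*19**2 + (1/27)*19**3 + (14/27)*19) = 30/(-3 + (1/3)*361 + (1/27)*6859 + 266/27) = 30/(-3 + 361/3 + 6859/27 + 266/27) = 30/(3431/9) = 30*(9/3431) = 270/3431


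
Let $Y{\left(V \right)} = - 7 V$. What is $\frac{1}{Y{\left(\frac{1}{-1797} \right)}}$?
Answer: $\frac{1797}{7} \approx 256.71$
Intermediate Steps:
$\frac{1}{Y{\left(\frac{1}{-1797} \right)}} = \frac{1}{\left(-7\right) \frac{1}{-1797}} = \frac{1}{\left(-7\right) \left(- \frac{1}{1797}\right)} = \frac{1}{\frac{7}{1797}} = \frac{1797}{7}$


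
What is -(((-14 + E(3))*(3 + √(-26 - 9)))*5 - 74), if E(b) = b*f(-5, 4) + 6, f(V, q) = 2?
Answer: 104 + 10*I*√35 ≈ 104.0 + 59.161*I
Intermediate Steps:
E(b) = 6 + 2*b (E(b) = b*2 + 6 = 2*b + 6 = 6 + 2*b)
-(((-14 + E(3))*(3 + √(-26 - 9)))*5 - 74) = -(((-14 + (6 + 2*3))*(3 + √(-26 - 9)))*5 - 74) = -(((-14 + (6 + 6))*(3 + √(-35)))*5 - 74) = -(((-14 + 12)*(3 + I*√35))*5 - 74) = -(-2*(3 + I*√35)*5 - 74) = -((-6 - 2*I*√35)*5 - 74) = -((-30 - 10*I*√35) - 74) = -(-104 - 10*I*√35) = 104 + 10*I*√35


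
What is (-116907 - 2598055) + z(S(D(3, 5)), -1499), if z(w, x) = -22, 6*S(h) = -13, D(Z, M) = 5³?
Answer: -2714984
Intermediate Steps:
D(Z, M) = 125
S(h) = -13/6 (S(h) = (⅙)*(-13) = -13/6)
(-116907 - 2598055) + z(S(D(3, 5)), -1499) = (-116907 - 2598055) - 22 = -2714962 - 22 = -2714984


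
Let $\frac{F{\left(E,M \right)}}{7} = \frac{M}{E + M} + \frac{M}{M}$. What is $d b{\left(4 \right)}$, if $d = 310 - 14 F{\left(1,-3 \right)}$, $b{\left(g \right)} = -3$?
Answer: $-195$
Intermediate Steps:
$F{\left(E,M \right)} = 7 + \frac{7 M}{E + M}$ ($F{\left(E,M \right)} = 7 \left(\frac{M}{E + M} + \frac{M}{M}\right) = 7 \left(\frac{M}{E + M} + 1\right) = 7 \left(1 + \frac{M}{E + M}\right) = 7 + \frac{7 M}{E + M}$)
$d = 65$ ($d = 310 - 14 \frac{7 \left(1 + 2 \left(-3\right)\right)}{1 - 3} = 310 - 14 \frac{7 \left(1 - 6\right)}{-2} = 310 - 14 \cdot 7 \left(- \frac{1}{2}\right) \left(-5\right) = 310 - 14 \cdot \frac{35}{2} = 310 - 245 = 65$)
$d b{\left(4 \right)} = 65 \left(-3\right) = -195$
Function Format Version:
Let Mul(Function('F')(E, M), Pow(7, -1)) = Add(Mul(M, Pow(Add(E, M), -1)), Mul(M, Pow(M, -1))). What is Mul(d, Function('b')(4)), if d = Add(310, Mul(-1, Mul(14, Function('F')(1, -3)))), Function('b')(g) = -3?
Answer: -195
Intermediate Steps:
Function('F')(E, M) = Add(7, Mul(7, M, Pow(Add(E, M), -1))) (Function('F')(E, M) = Mul(7, Add(Mul(M, Pow(Add(E, M), -1)), Mul(M, Pow(M, -1)))) = Mul(7, Add(Mul(M, Pow(Add(E, M), -1)), 1)) = Mul(7, Add(1, Mul(M, Pow(Add(E, M), -1)))) = Add(7, Mul(7, M, Pow(Add(E, M), -1))))
d = 65 (d = Add(310, Mul(-1, Mul(14, Mul(7, Pow(Add(1, -3), -1), Add(1, Mul(2, -3)))))) = Add(310, Mul(-1, Mul(14, Mul(7, Pow(-2, -1), Add(1, -6))))) = Add(310, Mul(-1, Mul(14, Mul(7, Rational(-1, 2), -5)))) = Add(310, Mul(-1, Mul(14, Rational(35, 2)))) = Add(310, Mul(-1, 245)) = Add(310, -245) = 65)
Mul(d, Function('b')(4)) = Mul(65, -3) = -195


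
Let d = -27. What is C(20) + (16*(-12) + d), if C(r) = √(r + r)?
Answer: -219 + 2*√10 ≈ -212.68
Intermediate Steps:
C(r) = √2*√r (C(r) = √(2*r) = √2*√r)
C(20) + (16*(-12) + d) = √2*√20 + (16*(-12) - 27) = √2*(2*√5) + (-192 - 27) = 2*√10 - 219 = -219 + 2*√10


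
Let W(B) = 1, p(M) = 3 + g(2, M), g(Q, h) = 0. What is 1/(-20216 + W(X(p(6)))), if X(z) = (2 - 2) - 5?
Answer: -1/20215 ≈ -4.9468e-5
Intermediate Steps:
p(M) = 3 (p(M) = 3 + 0 = 3)
X(z) = -5 (X(z) = 0 - 5 = -5)
1/(-20216 + W(X(p(6)))) = 1/(-20216 + 1) = 1/(-20215) = -1/20215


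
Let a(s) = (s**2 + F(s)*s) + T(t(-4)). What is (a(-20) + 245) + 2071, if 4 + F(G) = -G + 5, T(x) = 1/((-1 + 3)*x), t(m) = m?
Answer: 18367/8 ≈ 2295.9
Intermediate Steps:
T(x) = 1/(2*x)
F(G) = 1 - G (F(G) = -4 + (-G + 5) = -4 + (5 - G) = 1 - G)
a(s) = -1/8 + s**2 + s*(1 - s) (a(s) = (s**2 + (1 - s)*s) + (1/2)/(-4) = (s**2 + s*(1 - s)) + (1/2)*(-1/4) = (s**2 + s*(1 - s)) - 1/8 = -1/8 + s**2 + s*(1 - s))
(a(-20) + 245) + 2071 = ((-1/8 - 20) + 245) + 2071 = (-161/8 + 245) + 2071 = 1799/8 + 2071 = 18367/8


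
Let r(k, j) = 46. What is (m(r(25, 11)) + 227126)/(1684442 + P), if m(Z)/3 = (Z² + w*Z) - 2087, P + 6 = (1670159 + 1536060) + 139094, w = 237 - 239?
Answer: 226937/5029749 ≈ 0.045119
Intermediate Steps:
w = -2
P = 3345307 (P = -6 + ((1670159 + 1536060) + 139094) = -6 + (3206219 + 139094) = -6 + 3345313 = 3345307)
m(Z) = -6261 - 6*Z + 3*Z² (m(Z) = 3*((Z² - 2*Z) - 2087) = 3*(-2087 + Z² - 2*Z) = -6261 - 6*Z + 3*Z²)
(m(r(25, 11)) + 227126)/(1684442 + P) = ((-6261 - 6*46 + 3*46²) + 227126)/(1684442 + 3345307) = ((-6261 - 276 + 3*2116) + 227126)/5029749 = ((-6261 - 276 + 6348) + 227126)*(1/5029749) = (-189 + 227126)*(1/5029749) = 226937*(1/5029749) = 226937/5029749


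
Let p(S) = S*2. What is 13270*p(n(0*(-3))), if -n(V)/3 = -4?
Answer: 318480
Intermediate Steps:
n(V) = 12 (n(V) = -3*(-4) = 12)
p(S) = 2*S
13270*p(n(0*(-3))) = 13270*(2*12) = 13270*24 = 318480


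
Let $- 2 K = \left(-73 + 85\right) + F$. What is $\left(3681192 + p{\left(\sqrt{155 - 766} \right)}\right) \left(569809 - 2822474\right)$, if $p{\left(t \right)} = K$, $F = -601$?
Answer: $- \frac{16586311573045}{2} \approx -8.2932 \cdot 10^{12}$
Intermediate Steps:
$K = \frac{589}{2}$ ($K = - \frac{\left(-73 + 85\right) - 601}{2} = - \frac{12 - 601}{2} = \left(- \frac{1}{2}\right) \left(-589\right) = \frac{589}{2} \approx 294.5$)
$p{\left(t \right)} = \frac{589}{2}$
$\left(3681192 + p{\left(\sqrt{155 - 766} \right)}\right) \left(569809 - 2822474\right) = \left(3681192 + \frac{589}{2}\right) \left(569809 - 2822474\right) = \frac{7362973}{2} \left(-2252665\right) = - \frac{16586311573045}{2}$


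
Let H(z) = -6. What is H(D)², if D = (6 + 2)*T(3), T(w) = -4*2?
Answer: 36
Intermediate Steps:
T(w) = -8
D = -64 (D = (6 + 2)*(-8) = 8*(-8) = -64)
H(D)² = (-6)² = 36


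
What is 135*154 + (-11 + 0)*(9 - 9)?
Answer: 20790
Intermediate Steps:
135*154 + (-11 + 0)*(9 - 9) = 20790 - 11*0 = 20790 + 0 = 20790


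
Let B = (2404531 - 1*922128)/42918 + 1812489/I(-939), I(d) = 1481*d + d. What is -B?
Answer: -55142240197/1659016749 ≈ -33.238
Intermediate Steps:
I(d) = 1482*d
B = 55142240197/1659016749 (B = (2404531 - 1*922128)/42918 + 1812489/((1482*(-939))) = (2404531 - 922128)*(1/42918) + 1812489/(-1391598) = 1482403*(1/42918) + 1812489*(-1/1391598) = 1482403/42918 - 604163/463866 = 55142240197/1659016749 ≈ 33.238)
-B = -1*55142240197/1659016749 = -55142240197/1659016749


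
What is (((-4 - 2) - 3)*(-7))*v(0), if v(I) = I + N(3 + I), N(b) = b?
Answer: 189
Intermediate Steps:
v(I) = 3 + 2*I (v(I) = I + (3 + I) = 3 + 2*I)
(((-4 - 2) - 3)*(-7))*v(0) = (((-4 - 2) - 3)*(-7))*(3 + 2*0) = ((-6 - 3)*(-7))*(3 + 0) = -9*(-7)*3 = 63*3 = 189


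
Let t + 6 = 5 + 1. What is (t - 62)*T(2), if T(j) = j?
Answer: -124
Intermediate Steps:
t = 0 (t = -6 + (5 + 1) = -6 + 6 = 0)
(t - 62)*T(2) = (0 - 62)*2 = -62*2 = -124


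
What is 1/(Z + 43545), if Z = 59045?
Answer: 1/102590 ≈ 9.7475e-6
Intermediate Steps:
1/(Z + 43545) = 1/(59045 + 43545) = 1/102590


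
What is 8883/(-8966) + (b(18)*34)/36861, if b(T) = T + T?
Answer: -105487293/110165242 ≈ -0.95754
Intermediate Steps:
b(T) = 2*T
8883/(-8966) + (b(18)*34)/36861 = 8883/(-8966) + ((2*18)*34)/36861 = 8883*(-1/8966) + (36*34)*(1/36861) = -8883/8966 + 1224*(1/36861) = -8883/8966 + 408/12287 = -105487293/110165242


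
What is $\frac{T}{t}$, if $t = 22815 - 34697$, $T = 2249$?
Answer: $- \frac{173}{914} \approx -0.18928$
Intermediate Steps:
$t = -11882$ ($t = 22815 - 34697 = -11882$)
$\frac{T}{t} = \frac{2249}{-11882} = 2249 \left(- \frac{1}{11882}\right) = - \frac{173}{914}$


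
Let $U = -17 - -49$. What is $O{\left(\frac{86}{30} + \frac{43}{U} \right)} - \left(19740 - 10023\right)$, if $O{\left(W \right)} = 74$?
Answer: $-9643$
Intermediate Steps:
$U = 32$ ($U = -17 + 49 = 32$)
$O{\left(\frac{86}{30} + \frac{43}{U} \right)} - \left(19740 - 10023\right) = 74 - \left(19740 - 10023\right) = 74 - 9717 = -9643$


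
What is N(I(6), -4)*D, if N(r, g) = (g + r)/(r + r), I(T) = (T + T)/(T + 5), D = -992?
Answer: 3968/3 ≈ 1322.7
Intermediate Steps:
I(T) = 2*T/(5 + T) (I(T) = (2*T)/(5 + T) = 2*T/(5 + T))
N(r, g) = (g + r)/(2*r) (N(r, g) = (g + r)/((2*r)) = (g + r)*(1/(2*r)) = (g + r)/(2*r))
N(I(6), -4)*D = ((-4 + 2*6/(5 + 6))/(2*((2*6/(5 + 6)))))*(-992) = ((-4 + 2*6/11)/(2*((2*6/11))))*(-992) = ((-4 + 2*6*(1/11))/(2*((2*6*(1/11)))))*(-992) = ((-4 + 12/11)/(2*(12/11)))*(-992) = ((1/2)*(11/12)*(-32/11))*(-992) = -4/3*(-992) = 3968/3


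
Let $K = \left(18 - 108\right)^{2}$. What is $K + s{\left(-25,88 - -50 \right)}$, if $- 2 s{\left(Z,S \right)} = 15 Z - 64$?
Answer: $\frac{16639}{2} \approx 8319.5$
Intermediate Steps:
$K = 8100$ ($K = \left(-90\right)^{2} = 8100$)
$s{\left(Z,S \right)} = 32 - \frac{15 Z}{2}$ ($s{\left(Z,S \right)} = - \frac{15 Z - 64}{2} = - \frac{-64 + 15 Z}{2} = 32 - \frac{15 Z}{2}$)
$K + s{\left(-25,88 - -50 \right)} = 8100 + \left(32 - - \frac{375}{2}\right) = 8100 + \left(32 + \frac{375}{2}\right) = 8100 + \frac{439}{2} = \frac{16639}{2}$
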